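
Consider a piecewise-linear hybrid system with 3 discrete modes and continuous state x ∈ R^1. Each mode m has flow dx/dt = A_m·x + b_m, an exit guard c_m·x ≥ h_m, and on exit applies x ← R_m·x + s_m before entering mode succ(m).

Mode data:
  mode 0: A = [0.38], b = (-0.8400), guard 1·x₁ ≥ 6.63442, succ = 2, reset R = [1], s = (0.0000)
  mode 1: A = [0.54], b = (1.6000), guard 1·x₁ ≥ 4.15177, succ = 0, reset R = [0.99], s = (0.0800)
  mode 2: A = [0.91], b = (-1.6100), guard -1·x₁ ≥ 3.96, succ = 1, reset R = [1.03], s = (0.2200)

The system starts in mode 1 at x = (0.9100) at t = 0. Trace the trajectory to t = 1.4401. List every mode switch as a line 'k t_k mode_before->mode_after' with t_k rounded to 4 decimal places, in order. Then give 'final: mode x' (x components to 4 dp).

1 1.1262 1->0
final: 0 4.4411

Mode 1: guard c·x = 4.1518 hit at Δt = 1.1262 (t = 1.1262), x⁻ = (4.1518) → reset → x⁺ = (4.1903), jump to mode 0
Mode 0: flow for 0.3139 to horizon, guard not reached → x = (4.4411)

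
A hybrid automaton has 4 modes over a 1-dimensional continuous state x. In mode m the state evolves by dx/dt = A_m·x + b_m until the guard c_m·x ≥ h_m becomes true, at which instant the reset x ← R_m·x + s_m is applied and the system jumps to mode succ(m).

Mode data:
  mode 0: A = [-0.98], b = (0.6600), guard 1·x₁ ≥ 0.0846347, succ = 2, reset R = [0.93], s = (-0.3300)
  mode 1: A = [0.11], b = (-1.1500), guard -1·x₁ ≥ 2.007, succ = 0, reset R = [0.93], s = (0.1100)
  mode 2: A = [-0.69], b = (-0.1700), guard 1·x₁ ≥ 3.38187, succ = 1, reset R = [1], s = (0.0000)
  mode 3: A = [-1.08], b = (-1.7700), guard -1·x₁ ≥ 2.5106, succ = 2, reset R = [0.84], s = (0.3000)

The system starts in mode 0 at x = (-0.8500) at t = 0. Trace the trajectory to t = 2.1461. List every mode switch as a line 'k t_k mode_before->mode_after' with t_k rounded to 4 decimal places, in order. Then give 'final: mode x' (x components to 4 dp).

1 0.9700 0->2
final: 2 -0.2486

Mode 0: guard c·x = 0.0846 hit at Δt = 0.9700 (t = 0.9700), x⁻ = (0.0846) → reset → x⁺ = (-0.2513), jump to mode 2
Mode 2: flow for 1.1761 to horizon, guard not reached → x = (-0.2486)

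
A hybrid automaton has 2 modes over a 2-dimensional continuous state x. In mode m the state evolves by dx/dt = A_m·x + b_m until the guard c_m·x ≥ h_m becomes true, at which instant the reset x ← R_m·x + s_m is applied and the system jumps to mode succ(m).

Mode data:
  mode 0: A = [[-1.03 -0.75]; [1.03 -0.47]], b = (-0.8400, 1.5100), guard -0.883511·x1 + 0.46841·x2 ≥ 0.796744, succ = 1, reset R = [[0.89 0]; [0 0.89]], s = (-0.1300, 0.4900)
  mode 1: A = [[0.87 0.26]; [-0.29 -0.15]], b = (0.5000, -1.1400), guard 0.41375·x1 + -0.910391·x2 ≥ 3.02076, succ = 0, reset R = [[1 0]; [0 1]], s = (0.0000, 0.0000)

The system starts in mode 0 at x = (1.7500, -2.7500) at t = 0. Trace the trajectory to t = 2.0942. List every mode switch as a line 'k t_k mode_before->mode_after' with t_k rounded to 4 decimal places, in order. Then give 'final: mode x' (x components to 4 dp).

Mode 0: guard c·x = 0.7967 hit at Δt = 1.5421 (t = 1.5421), x⁻ = (-0.3567, 1.0281) → reset → x⁺ = (-0.4475, 1.4050), jump to mode 1
Mode 1: flow for 0.5521 to horizon, guard not reached → x = (-0.1669, 0.7367)

1 1.5421 0->1
final: 1 -0.1669 0.7367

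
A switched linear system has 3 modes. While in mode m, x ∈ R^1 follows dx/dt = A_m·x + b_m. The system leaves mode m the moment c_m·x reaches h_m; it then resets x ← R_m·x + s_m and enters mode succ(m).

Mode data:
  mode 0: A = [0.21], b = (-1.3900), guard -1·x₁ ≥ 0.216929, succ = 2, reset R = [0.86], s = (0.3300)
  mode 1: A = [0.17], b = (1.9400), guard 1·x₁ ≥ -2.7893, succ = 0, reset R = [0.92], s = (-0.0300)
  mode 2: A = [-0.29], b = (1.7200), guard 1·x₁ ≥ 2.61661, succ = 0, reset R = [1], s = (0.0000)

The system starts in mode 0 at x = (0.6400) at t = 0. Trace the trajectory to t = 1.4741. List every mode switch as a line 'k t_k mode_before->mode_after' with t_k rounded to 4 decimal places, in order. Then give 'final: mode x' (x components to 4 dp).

1 0.6378 0->2
final: 2 1.3898

Mode 0: guard c·x = 0.2169 hit at Δt = 0.6378 (t = 0.6378), x⁻ = (-0.2169) → reset → x⁺ = (0.1434), jump to mode 2
Mode 2: flow for 0.8363 to horizon, guard not reached → x = (1.3898)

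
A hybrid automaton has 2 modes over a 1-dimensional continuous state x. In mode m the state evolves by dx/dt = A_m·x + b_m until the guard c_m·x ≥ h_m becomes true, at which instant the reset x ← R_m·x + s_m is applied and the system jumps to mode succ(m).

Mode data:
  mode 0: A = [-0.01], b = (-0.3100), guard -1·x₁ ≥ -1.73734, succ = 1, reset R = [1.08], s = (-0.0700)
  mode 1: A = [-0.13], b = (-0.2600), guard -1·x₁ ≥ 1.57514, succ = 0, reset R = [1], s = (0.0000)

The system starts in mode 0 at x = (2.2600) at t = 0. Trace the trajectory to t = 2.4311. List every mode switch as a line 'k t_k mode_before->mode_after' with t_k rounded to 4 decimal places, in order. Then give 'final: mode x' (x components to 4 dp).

Mode 0: guard c·x = -1.7373 hit at Δt = 1.5839 (t = 1.5839), x⁻ = (1.7373) → reset → x⁺ = (1.8063), jump to mode 1
Mode 1: flow for 0.8472 to horizon, guard not reached → x = (1.4094)

1 1.5839 0->1
final: 1 1.4094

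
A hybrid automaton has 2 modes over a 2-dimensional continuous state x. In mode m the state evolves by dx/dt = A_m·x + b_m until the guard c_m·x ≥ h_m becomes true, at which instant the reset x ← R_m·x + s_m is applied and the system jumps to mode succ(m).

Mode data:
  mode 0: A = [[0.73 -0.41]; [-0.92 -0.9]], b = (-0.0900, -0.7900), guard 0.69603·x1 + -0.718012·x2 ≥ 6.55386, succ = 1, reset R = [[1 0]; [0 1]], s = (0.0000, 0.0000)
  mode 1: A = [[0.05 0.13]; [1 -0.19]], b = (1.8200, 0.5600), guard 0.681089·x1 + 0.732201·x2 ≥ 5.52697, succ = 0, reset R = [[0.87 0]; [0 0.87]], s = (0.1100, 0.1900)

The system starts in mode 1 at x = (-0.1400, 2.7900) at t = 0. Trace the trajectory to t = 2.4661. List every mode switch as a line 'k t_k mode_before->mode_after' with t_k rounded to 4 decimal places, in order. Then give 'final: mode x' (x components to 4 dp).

Mode 1: guard c·x = 5.5270 hit at Δt = 1.3893 (t = 1.3893), x⁻ = (3.1012, 4.6637) → reset → x⁺ = (2.8080, 4.2475), jump to mode 0
Mode 0: flow for 1.0768 to horizon, guard not reached → x = (4.9630, -1.2936)

1 1.3893 1->0
final: 0 4.9630 -1.2936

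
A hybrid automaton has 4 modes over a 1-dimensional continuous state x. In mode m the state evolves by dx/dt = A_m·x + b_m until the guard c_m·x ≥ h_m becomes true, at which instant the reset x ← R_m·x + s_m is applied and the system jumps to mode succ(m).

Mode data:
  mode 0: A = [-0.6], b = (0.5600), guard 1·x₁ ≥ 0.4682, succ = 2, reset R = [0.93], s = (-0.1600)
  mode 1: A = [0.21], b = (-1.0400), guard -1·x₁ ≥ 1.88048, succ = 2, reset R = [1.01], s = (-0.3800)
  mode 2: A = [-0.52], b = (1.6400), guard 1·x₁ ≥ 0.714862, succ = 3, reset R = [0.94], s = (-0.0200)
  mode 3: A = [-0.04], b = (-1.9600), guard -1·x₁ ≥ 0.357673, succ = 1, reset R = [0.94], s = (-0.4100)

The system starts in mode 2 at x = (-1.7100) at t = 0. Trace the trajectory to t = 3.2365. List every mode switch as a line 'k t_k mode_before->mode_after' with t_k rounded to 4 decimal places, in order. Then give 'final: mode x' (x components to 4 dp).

Mode 2: guard c·x = 0.7149 hit at Δt = 1.3274 (t = 1.3274), x⁻ = (0.7149) → reset → x⁺ = (0.6520), jump to mode 3
Mode 3: guard c·x = 0.3577 hit at Δt = 0.5136 (t = 1.8410), x⁻ = (-0.3577) → reset → x⁺ = (-0.7462), jump to mode 1
Mode 1: guard c·x = 1.8805 hit at Δt = 0.8644 (t = 2.7054), x⁻ = (-1.8805) → reset → x⁺ = (-2.2793), jump to mode 2
Mode 2: flow for 0.5311 to horizon, guard not reached → x = (-0.9682)

1 1.3274 2->3
2 1.8410 3->1
3 2.7054 1->2
final: 2 -0.9682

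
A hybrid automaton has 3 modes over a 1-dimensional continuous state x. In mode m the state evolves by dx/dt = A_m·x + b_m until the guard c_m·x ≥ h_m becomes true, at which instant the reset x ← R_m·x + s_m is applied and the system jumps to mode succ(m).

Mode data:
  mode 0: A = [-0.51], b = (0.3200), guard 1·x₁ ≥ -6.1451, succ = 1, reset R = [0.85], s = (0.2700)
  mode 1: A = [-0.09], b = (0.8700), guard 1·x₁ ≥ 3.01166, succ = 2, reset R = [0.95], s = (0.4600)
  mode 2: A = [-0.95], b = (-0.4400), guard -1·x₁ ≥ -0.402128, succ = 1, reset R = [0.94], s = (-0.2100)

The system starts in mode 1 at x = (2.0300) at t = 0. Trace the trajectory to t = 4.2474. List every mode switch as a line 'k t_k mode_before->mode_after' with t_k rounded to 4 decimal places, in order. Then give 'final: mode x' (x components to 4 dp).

1 1.5288 1->2
2 3.0820 2->1
final: 1 1.1138

Mode 1: guard c·x = 3.0117 hit at Δt = 1.5288 (t = 1.5288), x⁻ = (3.0117) → reset → x⁺ = (3.3211), jump to mode 2
Mode 2: guard c·x = -0.4021 hit at Δt = 1.5532 (t = 3.0820), x⁻ = (0.4021) → reset → x⁺ = (0.1680), jump to mode 1
Mode 1: flow for 1.1654 to horizon, guard not reached → x = (1.1138)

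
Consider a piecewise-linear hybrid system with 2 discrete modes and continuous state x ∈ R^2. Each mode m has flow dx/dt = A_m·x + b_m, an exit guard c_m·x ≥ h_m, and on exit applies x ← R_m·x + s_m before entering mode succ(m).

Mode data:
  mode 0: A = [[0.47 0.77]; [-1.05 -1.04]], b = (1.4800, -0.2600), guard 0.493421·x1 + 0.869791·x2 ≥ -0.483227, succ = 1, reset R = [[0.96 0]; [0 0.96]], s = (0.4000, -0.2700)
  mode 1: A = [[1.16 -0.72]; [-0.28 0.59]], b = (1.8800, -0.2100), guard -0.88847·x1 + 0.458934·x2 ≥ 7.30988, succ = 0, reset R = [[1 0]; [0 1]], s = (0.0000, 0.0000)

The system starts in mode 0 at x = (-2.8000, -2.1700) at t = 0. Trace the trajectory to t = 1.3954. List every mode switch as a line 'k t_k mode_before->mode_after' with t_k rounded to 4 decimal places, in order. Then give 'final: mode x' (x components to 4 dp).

1 1.0172 0->1
final: 1 -3.2425 1.2558

Mode 0: guard c·x = -0.4832 hit at Δt = 1.0172 (t = 1.0172), x⁻ = (-2.9642, 1.1260) → reset → x⁺ = (-2.4457, 0.8110), jump to mode 1
Mode 1: flow for 0.3782 to horizon, guard not reached → x = (-3.2425, 1.2558)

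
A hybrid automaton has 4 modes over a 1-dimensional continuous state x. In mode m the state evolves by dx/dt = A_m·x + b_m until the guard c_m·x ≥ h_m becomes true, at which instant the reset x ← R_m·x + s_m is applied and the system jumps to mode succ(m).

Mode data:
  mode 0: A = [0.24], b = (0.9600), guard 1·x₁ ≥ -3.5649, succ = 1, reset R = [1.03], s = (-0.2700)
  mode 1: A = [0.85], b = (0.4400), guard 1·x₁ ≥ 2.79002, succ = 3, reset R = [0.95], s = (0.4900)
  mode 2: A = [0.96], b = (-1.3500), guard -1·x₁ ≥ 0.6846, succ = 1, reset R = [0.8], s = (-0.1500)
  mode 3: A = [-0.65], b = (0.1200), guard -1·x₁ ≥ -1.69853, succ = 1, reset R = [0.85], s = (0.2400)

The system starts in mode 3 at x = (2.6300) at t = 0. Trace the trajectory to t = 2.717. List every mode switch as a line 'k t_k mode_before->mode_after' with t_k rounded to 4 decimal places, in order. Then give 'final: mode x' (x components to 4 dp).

1 0.7377 3->1
2 1.2167 1->3
3 2.2461 3->1
final: 1 2.7673

Mode 3: guard c·x = -1.6985 hit at Δt = 0.7377 (t = 0.7377), x⁻ = (1.6985) → reset → x⁺ = (1.6838), jump to mode 1
Mode 1: guard c·x = 2.7900 hit at Δt = 0.4790 (t = 1.2167), x⁻ = (2.7900) → reset → x⁺ = (3.1405), jump to mode 3
Mode 3: guard c·x = -1.6985 hit at Δt = 1.0294 (t = 2.2461), x⁻ = (1.6985) → reset → x⁺ = (1.6838), jump to mode 1
Mode 1: flow for 0.4709 to horizon, guard not reached → x = (2.7673)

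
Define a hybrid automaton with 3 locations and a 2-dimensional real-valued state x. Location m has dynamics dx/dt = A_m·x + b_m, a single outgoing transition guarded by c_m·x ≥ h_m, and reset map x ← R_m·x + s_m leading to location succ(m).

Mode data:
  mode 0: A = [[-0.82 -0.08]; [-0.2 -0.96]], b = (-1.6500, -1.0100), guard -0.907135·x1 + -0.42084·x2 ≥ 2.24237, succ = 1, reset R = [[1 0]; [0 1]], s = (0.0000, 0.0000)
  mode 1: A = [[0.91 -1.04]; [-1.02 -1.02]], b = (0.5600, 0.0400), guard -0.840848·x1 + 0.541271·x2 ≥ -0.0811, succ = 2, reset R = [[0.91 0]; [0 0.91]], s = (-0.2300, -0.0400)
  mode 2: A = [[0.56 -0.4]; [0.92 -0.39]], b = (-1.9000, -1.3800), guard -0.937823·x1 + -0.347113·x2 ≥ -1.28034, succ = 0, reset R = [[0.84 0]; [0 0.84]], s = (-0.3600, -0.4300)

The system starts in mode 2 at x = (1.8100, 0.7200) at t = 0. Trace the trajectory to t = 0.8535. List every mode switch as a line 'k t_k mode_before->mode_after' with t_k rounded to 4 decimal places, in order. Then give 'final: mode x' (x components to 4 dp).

Mode 2: guard c·x = -1.2803 hit at Δt = 0.4957 (t = 0.4957), x⁻ = (1.1484, 0.5858) → reset → x⁺ = (0.6047, 0.0621), jump to mode 0
Mode 0: flow for 0.3578 to horizon, guard not reached → x = (-0.0575, -0.2762)

1 0.4957 2->0
final: 0 -0.0575 -0.2762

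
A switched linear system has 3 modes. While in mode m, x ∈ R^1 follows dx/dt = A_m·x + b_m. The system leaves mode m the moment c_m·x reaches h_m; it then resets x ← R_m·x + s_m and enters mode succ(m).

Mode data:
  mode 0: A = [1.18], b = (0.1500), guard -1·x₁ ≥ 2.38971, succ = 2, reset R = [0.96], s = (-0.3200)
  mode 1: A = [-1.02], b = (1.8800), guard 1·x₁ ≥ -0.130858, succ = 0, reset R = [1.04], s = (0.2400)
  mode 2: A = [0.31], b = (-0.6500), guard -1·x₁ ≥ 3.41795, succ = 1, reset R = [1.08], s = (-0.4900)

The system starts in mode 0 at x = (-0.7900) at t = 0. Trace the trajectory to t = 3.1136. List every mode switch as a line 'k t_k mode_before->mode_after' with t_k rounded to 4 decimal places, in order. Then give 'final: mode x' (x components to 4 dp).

1 1.0404 0->2
2 1.5486 2->1
3 2.6425 1->0
final: 0 0.2757

Mode 0: guard c·x = 2.3897 hit at Δt = 1.0404 (t = 1.0404), x⁻ = (-2.3897) → reset → x⁺ = (-2.6141), jump to mode 2
Mode 2: guard c·x = 3.4179 hit at Δt = 0.5082 (t = 1.5486), x⁻ = (-3.4179) → reset → x⁺ = (-4.1814), jump to mode 1
Mode 1: guard c·x = -0.1309 hit at Δt = 1.0939 (t = 2.6425), x⁻ = (-0.1309) → reset → x⁺ = (0.1039), jump to mode 0
Mode 0: flow for 0.4711 to horizon, guard not reached → x = (0.2757)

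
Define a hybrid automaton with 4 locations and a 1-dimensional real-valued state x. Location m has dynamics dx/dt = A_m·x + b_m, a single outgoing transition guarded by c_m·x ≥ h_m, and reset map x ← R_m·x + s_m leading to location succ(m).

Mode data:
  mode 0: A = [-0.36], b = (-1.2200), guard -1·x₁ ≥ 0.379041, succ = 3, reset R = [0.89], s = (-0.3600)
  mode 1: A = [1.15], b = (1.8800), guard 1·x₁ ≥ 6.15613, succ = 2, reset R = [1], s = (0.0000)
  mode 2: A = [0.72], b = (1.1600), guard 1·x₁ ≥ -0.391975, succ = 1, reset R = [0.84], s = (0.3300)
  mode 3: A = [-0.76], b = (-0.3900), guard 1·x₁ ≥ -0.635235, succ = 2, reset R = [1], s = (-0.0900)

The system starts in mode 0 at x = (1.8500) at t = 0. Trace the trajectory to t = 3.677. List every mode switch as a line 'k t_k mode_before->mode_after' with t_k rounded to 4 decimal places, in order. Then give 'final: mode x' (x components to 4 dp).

1 1.5395 0->3
2 2.0807 3->2
3 2.5242 2->1
final: 1 4.5228

Mode 0: guard c·x = 0.3790 hit at Δt = 1.5395 (t = 1.5395), x⁻ = (-0.3790) → reset → x⁺ = (-0.6973), jump to mode 3
Mode 3: guard c·x = -0.6352 hit at Δt = 0.5412 (t = 2.0807), x⁻ = (-0.6352) → reset → x⁺ = (-0.7252), jump to mode 2
Mode 2: guard c·x = -0.3920 hit at Δt = 0.4435 (t = 2.5242), x⁻ = (-0.3920) → reset → x⁺ = (0.0007), jump to mode 1
Mode 1: flow for 1.1528 to horizon, guard not reached → x = (4.5228)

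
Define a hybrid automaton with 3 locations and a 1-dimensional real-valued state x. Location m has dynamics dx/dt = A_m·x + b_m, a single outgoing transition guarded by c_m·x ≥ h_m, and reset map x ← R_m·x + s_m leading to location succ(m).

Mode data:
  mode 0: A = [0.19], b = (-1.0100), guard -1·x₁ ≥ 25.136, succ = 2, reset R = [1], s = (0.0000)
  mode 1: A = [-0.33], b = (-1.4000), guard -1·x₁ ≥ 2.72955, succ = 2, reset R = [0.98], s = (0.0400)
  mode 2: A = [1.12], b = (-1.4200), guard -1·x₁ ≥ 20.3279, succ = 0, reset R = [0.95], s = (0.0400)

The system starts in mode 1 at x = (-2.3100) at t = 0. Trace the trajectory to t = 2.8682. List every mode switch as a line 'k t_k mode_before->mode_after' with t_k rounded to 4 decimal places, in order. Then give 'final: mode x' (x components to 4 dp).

Mode 1: guard c·x = 2.7296 hit at Δt = 0.7417 (t = 0.7417), x⁻ = (-2.7296) → reset → x⁺ = (-2.6350), jump to mode 2
Mode 2: guard c·x = 20.3279 hit at Δt = 1.5275 (t = 2.2692), x⁻ = (-20.3279) → reset → x⁺ = (-19.2715), jump to mode 0
Mode 0: flow for 0.5990 to horizon, guard not reached → x = (-22.2352)

1 0.7417 1->2
2 2.2692 2->0
final: 0 -22.2352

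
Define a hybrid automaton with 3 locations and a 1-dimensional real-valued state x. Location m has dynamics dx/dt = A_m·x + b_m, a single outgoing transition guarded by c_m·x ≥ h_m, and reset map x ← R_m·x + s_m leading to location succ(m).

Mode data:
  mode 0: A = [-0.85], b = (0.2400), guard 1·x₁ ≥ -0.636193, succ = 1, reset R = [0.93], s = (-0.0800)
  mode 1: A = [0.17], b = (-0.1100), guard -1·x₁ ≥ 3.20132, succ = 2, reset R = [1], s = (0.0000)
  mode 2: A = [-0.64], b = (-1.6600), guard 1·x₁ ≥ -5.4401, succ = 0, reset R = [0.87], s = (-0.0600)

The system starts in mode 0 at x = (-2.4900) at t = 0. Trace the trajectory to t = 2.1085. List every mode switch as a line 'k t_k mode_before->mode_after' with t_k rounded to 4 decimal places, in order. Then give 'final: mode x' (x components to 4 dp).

1 1.2996 0->1
final: 1 -0.8661

Mode 0: guard c·x = -0.6362 hit at Δt = 1.2996 (t = 1.2996), x⁻ = (-0.6362) → reset → x⁺ = (-0.6717), jump to mode 1
Mode 1: flow for 0.8089 to horizon, guard not reached → x = (-0.8661)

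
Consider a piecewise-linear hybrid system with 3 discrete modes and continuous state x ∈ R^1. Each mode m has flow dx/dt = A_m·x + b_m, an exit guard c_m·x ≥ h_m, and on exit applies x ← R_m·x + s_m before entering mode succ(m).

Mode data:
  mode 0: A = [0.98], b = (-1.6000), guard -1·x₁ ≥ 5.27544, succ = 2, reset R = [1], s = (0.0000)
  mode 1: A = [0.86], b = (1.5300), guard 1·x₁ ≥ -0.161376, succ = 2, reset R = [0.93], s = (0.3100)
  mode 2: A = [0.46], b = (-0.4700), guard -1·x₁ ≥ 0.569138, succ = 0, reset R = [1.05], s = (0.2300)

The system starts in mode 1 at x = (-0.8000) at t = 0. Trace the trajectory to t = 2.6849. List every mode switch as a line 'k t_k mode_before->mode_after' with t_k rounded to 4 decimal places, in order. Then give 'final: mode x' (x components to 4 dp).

1 0.5839 1->2
2 1.9165 2->0
final: 0 -2.6147

Mode 1: guard c·x = -0.1614 hit at Δt = 0.5839 (t = 0.5839), x⁻ = (-0.1614) → reset → x⁺ = (0.1599), jump to mode 2
Mode 2: guard c·x = 0.5691 hit at Δt = 1.3326 (t = 1.9165), x⁻ = (-0.5691) → reset → x⁺ = (-0.3676), jump to mode 0
Mode 0: flow for 0.7684 to horizon, guard not reached → x = (-2.6147)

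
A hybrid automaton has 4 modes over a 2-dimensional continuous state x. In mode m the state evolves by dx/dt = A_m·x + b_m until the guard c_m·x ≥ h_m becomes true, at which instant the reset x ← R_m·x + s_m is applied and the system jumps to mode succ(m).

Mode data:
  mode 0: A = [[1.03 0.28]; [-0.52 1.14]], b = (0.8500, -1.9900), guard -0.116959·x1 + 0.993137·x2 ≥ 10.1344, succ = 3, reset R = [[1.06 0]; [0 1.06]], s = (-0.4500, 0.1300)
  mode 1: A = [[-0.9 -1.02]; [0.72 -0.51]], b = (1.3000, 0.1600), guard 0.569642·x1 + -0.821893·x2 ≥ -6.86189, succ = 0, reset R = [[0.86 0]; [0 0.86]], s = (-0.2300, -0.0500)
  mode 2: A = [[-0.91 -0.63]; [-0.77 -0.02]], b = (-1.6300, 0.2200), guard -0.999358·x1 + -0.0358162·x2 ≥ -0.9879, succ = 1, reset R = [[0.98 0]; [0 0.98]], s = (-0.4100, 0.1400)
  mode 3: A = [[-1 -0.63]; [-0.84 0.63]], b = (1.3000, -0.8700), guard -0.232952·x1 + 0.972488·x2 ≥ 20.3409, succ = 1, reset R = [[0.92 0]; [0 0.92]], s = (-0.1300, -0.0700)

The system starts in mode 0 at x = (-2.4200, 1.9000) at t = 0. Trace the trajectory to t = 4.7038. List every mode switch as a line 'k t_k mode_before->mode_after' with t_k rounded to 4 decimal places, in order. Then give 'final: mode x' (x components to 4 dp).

1 1.5421 0->3
2 2.2201 3->1
3 3.5425 1->0
4 4.2604 0->3
final: 3 -10.6999 17.0601

Mode 0: guard c·x = 10.1344 hit at Δt = 1.5421 (t = 1.5421), x⁻ = (-4.7594, 9.6439) → reset → x⁺ = (-5.4949, 10.3526), jump to mode 3
Mode 3: guard c·x = 20.3409 hit at Δt = 0.6780 (t = 2.2201), x⁻ = (-6.7852, 19.2910) → reset → x⁺ = (-6.3724, 17.6777), jump to mode 1
Mode 1: guard c·x = -6.8619 hit at Δt = 1.3224 (t = 3.5425), x⁻ = (-7.4329, 3.1972) → reset → x⁺ = (-6.6223, 2.6996), jump to mode 0
Mode 0: guard c·x = 10.1344 hit at Δt = 0.7179 (t = 4.2604), x⁻ = (-11.5269, 8.8469) → reset → x⁺ = (-12.6685, 9.5078), jump to mode 3
Mode 3: flow for 0.4434 to horizon, guard not reached → x = (-10.6999, 17.0601)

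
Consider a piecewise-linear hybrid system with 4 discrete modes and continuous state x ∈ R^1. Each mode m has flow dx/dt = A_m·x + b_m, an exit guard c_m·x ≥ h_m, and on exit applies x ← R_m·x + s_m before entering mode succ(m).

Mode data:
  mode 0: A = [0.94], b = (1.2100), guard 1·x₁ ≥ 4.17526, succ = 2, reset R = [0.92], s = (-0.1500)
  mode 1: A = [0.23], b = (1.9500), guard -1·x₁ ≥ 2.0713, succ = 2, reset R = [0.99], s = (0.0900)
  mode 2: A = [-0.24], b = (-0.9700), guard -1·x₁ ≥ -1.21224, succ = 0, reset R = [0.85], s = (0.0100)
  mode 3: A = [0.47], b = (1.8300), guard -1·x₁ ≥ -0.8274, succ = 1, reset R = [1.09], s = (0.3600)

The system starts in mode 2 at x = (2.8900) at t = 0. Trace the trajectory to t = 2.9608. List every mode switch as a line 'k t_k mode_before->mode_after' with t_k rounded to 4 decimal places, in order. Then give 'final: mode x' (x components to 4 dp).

1 1.1547 2->0
2 2.0622 0->2
final: 2 2.1911

Mode 2: guard c·x = -1.2122 hit at Δt = 1.1547 (t = 1.1547), x⁻ = (1.2122) → reset → x⁺ = (1.0404), jump to mode 0
Mode 0: guard c·x = 4.1753 hit at Δt = 0.9075 (t = 2.0622), x⁻ = (4.1753) → reset → x⁺ = (3.6912), jump to mode 2
Mode 2: flow for 0.8986 to horizon, guard not reached → x = (2.1911)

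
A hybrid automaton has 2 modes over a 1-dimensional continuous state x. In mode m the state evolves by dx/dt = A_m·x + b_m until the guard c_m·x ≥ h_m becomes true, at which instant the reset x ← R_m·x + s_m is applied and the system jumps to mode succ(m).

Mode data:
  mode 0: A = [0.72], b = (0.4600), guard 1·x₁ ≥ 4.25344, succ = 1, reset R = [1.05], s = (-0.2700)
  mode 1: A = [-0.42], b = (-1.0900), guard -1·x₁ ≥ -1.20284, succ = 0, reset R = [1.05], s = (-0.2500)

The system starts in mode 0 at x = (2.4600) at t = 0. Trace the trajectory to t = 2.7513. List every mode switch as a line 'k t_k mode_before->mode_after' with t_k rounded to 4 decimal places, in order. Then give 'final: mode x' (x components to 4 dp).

Mode 0: guard c·x = 4.2534 hit at Δt = 0.6342 (t = 0.6342), x⁻ = (4.2534) → reset → x⁺ = (4.1961), jump to mode 1
Mode 1: guard c·x = -1.2028 hit at Δt = 1.3837 (t = 2.0179), x⁻ = (1.2028) → reset → x⁺ = (1.0130), jump to mode 0
Mode 0: flow for 0.7334 to horizon, guard not reached → x = (2.1621)

1 0.6342 0->1
2 2.0179 1->0
final: 0 2.1621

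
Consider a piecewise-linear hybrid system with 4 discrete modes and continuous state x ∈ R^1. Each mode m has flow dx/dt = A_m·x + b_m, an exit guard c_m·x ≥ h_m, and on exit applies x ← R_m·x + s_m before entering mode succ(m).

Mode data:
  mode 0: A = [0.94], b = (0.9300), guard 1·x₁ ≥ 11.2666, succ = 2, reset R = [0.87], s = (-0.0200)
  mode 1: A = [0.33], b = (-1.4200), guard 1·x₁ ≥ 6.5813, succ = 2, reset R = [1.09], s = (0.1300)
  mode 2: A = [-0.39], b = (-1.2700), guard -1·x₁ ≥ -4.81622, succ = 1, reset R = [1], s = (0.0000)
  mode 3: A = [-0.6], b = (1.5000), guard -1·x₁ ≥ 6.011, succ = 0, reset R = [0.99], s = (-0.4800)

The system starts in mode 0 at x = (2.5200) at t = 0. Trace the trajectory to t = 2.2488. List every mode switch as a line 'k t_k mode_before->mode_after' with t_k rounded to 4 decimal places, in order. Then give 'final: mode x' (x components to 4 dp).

Mode 0: guard c·x = 11.2666 hit at Δt = 1.3304 (t = 1.3304), x⁻ = (11.2666) → reset → x⁺ = (9.7819), jump to mode 2
Mode 2: flow for 0.9184 to horizon, guard not reached → x = (5.8568)

1 1.3304 0->2
final: 2 5.8568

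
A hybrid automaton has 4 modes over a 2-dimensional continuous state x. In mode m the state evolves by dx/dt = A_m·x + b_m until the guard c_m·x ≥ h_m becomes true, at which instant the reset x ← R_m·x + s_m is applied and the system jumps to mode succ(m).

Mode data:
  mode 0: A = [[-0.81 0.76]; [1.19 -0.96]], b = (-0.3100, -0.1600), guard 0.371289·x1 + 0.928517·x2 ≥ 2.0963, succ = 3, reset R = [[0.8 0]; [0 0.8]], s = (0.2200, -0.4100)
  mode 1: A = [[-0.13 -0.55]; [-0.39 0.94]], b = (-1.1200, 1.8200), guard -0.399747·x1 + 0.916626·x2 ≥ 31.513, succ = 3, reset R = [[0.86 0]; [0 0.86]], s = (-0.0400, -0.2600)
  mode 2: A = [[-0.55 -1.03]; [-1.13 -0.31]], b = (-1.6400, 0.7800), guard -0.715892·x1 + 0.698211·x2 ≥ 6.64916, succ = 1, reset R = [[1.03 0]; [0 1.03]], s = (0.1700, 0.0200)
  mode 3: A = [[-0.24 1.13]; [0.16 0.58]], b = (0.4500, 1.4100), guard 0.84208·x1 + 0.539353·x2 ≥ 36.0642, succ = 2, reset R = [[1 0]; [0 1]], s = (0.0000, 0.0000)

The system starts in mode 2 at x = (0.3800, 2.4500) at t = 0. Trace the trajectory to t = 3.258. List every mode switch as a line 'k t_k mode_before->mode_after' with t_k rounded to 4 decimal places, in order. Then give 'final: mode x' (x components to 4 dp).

1 1.2376 2->1
2 2.5007 1->3
final: 3 14.0300 38.4184

Mode 2: guard c·x = 6.6492 hit at Δt = 1.2376 (t = 1.2376), x⁻ = (-4.4250, 4.9860) → reset → x⁺ = (-4.3878, 5.1556), jump to mode 1
Mode 1: guard c·x = 31.5130 hit at Δt = 1.2631 (t = 2.5007), x⁻ = (-14.2358, 28.1710) → reset → x⁺ = (-12.2828, 23.9671), jump to mode 3
Mode 3: flow for 0.7573 to horizon, guard not reached → x = (14.0300, 38.4184)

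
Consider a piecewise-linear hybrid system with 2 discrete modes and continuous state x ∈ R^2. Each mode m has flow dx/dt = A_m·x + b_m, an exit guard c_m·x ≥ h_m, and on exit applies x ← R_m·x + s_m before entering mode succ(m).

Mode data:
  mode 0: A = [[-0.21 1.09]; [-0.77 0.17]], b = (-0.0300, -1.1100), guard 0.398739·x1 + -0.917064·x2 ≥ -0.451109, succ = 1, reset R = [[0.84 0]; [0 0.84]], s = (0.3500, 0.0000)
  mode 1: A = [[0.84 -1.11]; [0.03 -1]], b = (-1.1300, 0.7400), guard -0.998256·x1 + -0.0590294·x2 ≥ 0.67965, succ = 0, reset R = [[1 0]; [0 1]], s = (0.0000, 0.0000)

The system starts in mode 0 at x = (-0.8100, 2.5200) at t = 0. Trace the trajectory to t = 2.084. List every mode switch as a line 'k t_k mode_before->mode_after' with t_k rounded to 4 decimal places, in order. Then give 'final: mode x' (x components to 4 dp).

1 1.1357 0->1
final: 1 0.5456 0.8520

Mode 0: guard c·x = -0.4511 hit at Δt = 1.1357 (t = 1.1357), x⁻ = (1.5470, 1.1645) → reset → x⁺ = (1.6495, 0.9782), jump to mode 1
Mode 1: flow for 0.9483 to horizon, guard not reached → x = (0.5456, 0.8520)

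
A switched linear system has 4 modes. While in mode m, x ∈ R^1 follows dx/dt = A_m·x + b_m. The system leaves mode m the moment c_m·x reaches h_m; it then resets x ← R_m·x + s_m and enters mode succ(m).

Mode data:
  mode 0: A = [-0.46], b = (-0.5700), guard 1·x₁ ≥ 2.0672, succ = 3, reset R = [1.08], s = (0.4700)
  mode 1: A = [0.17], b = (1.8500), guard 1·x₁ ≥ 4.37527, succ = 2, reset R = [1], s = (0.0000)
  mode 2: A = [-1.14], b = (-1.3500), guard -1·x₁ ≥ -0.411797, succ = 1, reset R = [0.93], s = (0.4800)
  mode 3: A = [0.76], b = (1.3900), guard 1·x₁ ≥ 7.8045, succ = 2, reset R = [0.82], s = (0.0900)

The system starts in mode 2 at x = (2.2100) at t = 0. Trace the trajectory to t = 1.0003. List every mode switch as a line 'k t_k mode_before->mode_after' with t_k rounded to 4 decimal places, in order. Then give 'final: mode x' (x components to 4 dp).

1 0.6619 2->1
final: 1 1.5585

Mode 2: guard c·x = -0.4118 hit at Δt = 0.6619 (t = 0.6619), x⁻ = (0.4118) → reset → x⁺ = (0.8630), jump to mode 1
Mode 1: flow for 0.3384 to horizon, guard not reached → x = (1.5585)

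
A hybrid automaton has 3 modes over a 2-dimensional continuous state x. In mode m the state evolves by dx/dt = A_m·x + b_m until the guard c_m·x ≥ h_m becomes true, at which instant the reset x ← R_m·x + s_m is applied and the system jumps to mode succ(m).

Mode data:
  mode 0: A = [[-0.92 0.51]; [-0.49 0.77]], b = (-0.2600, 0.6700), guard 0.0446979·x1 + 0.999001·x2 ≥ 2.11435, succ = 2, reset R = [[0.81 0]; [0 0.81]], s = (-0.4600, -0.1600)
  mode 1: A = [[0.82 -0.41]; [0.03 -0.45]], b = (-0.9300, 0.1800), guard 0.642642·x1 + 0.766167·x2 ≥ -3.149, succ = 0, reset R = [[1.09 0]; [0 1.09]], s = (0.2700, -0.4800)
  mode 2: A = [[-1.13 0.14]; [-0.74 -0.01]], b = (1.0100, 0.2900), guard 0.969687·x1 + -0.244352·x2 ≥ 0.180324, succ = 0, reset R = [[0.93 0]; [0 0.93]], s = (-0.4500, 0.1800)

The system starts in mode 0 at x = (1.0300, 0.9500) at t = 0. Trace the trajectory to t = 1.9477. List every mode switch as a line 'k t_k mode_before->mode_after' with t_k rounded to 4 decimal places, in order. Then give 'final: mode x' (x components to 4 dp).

1 0.8269 0->2
2 1.3331 2->0
3 1.5877 0->2
final: 2 0.1769 1.6552

Mode 0: guard c·x = 2.1143 hit at Δt = 0.8269 (t = 0.8269), x⁻ = (0.7794, 2.0816) → reset → x⁺ = (0.1713, 1.5261), jump to mode 2
Mode 2: guard c·x = 0.1803 hit at Δt = 0.5062 (t = 1.3331), x⁻ = (0.5688, 1.5194) → reset → x⁺ = (0.0790, 1.5931), jump to mode 0
Mode 0: guard c·x = 2.1143 hit at Δt = 0.2546 (t = 1.5877), x⁻ = (0.2180, 2.1067) → reset → x⁺ = (-0.2834, 1.5464), jump to mode 2
Mode 2: flow for 0.3600 to horizon, guard not reached → x = (0.1769, 1.6552)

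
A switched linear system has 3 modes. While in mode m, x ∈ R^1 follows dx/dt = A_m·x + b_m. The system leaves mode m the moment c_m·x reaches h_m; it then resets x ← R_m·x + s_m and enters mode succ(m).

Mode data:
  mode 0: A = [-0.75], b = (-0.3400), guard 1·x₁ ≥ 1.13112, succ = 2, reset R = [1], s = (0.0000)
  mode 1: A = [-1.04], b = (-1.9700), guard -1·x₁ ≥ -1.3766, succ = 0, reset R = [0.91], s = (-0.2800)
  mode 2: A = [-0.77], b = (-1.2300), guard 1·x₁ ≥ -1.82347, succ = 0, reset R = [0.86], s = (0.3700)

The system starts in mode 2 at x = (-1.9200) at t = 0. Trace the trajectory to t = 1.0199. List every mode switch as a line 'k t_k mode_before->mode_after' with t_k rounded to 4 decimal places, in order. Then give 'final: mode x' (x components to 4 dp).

Mode 2: guard c·x = -1.8235 hit at Δt = 0.4618 (t = 0.4618), x⁻ = (-1.8235) → reset → x⁺ = (-1.1982), jump to mode 0
Mode 0: flow for 0.5581 to horizon, guard not reached → x = (-0.9434)

1 0.4618 2->0
final: 0 -0.9434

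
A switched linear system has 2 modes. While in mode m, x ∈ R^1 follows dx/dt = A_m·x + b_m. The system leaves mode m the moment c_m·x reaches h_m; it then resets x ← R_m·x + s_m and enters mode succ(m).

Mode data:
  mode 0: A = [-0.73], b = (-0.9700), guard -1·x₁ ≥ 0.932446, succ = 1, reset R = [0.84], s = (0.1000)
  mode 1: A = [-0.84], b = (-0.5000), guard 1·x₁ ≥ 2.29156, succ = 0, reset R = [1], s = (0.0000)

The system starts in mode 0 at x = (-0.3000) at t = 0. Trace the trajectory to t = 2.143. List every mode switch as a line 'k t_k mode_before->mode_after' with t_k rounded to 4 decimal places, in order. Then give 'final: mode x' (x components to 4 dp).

1 1.3067 0->1
final: 1 -0.6388

Mode 0: guard c·x = 0.9324 hit at Δt = 1.3067 (t = 1.3067), x⁻ = (-0.9324) → reset → x⁺ = (-0.6833), jump to mode 1
Mode 1: flow for 0.8363 to horizon, guard not reached → x = (-0.6388)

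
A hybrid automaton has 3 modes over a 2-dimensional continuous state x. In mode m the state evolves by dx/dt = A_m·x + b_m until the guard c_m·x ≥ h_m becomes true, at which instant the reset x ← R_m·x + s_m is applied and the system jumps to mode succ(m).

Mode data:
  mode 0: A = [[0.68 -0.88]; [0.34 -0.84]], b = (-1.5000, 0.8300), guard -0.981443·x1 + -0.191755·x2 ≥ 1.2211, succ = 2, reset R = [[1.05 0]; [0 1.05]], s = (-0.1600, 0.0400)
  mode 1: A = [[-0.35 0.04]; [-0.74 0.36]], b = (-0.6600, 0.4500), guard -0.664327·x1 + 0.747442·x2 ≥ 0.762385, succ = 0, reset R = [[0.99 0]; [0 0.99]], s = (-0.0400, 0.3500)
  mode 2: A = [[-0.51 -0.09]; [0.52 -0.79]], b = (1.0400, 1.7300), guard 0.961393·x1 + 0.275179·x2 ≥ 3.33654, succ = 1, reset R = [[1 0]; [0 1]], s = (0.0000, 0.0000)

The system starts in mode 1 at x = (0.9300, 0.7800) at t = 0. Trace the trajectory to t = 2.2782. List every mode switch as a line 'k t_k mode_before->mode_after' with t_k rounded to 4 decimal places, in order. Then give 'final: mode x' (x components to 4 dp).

1 0.9612 1->0
2 1.4684 0->2
final: 2 -0.5259 1.4159

Mode 1: guard c·x = 0.7624 hit at Δt = 0.9612 (t = 0.9612), x⁻ = (0.1558, 1.1584) → reset → x⁺ = (0.1142, 1.4968), jump to mode 0
Mode 0: guard c·x = 1.2211 hit at Δt = 0.5072 (t = 1.4684), x⁻ = (-1.4828, 1.2213) → reset → x⁺ = (-1.7170, 1.3224), jump to mode 2
Mode 2: flow for 0.8098 to horizon, guard not reached → x = (-0.5259, 1.4159)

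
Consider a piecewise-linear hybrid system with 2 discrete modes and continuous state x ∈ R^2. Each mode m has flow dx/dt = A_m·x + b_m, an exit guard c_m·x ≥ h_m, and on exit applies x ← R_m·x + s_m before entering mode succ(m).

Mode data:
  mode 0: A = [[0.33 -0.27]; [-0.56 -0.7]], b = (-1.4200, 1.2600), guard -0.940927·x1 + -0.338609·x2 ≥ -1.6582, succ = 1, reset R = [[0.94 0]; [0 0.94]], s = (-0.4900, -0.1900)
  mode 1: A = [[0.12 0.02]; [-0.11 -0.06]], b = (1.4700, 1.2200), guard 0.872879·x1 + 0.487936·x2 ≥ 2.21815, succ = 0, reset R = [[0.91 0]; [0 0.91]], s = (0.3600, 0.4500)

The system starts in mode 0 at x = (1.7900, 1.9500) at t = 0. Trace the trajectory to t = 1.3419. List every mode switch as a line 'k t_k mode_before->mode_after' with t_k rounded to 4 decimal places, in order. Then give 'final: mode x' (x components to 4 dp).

1 0.4313 0->1
2 0.9699 1->0
final: 0 1.1807 1.7990

Mode 0: guard c·x = -1.6582 hit at Δt = 0.4313 (t = 0.4313), x⁻ = (1.1854, 1.6031) → reset → x⁺ = (0.6243, 1.3169), jump to mode 1
Mode 1: guard c·x = 2.2182 hit at Δt = 0.5386 (t = 0.9699), x⁻ = (1.5015, 1.8599) → reset → x⁺ = (1.7264, 2.1425), jump to mode 0
Mode 0: flow for 0.3720 to horizon, guard not reached → x = (1.1807, 1.7990)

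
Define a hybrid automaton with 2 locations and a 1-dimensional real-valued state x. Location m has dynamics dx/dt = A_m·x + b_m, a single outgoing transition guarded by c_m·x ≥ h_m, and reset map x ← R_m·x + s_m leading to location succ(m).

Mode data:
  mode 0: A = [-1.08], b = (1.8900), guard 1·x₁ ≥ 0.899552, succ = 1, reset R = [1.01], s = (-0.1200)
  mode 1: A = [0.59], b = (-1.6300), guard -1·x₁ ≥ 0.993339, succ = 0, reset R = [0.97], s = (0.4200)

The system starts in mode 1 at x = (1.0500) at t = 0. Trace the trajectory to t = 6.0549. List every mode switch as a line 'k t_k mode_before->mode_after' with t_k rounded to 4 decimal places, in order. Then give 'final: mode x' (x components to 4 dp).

1 1.3310 1->0
2 2.2496 0->1
3 3.3398 1->0
4 4.2584 0->1
5 5.3486 1->0
final: 0 0.6804

Mode 1: guard c·x = 0.9933 hit at Δt = 1.3310 (t = 1.3310), x⁻ = (-0.9933) → reset → x⁺ = (-0.5435), jump to mode 0
Mode 0: guard c·x = 0.8996 hit at Δt = 0.9186 (t = 2.2496), x⁻ = (0.8996) → reset → x⁺ = (0.7885), jump to mode 1
Mode 1: guard c·x = 0.9933 hit at Δt = 1.0902 (t = 3.3398), x⁻ = (-0.9933) → reset → x⁺ = (-0.5435), jump to mode 0
Mode 0: guard c·x = 0.8996 hit at Δt = 0.9186 (t = 4.2584), x⁻ = (0.8996) → reset → x⁺ = (0.7885), jump to mode 1
Mode 1: guard c·x = 0.9933 hit at Δt = 1.0902 (t = 5.3486), x⁻ = (-0.9933) → reset → x⁺ = (-0.5435), jump to mode 0
Mode 0: flow for 0.7063 to horizon, guard not reached → x = (0.6804)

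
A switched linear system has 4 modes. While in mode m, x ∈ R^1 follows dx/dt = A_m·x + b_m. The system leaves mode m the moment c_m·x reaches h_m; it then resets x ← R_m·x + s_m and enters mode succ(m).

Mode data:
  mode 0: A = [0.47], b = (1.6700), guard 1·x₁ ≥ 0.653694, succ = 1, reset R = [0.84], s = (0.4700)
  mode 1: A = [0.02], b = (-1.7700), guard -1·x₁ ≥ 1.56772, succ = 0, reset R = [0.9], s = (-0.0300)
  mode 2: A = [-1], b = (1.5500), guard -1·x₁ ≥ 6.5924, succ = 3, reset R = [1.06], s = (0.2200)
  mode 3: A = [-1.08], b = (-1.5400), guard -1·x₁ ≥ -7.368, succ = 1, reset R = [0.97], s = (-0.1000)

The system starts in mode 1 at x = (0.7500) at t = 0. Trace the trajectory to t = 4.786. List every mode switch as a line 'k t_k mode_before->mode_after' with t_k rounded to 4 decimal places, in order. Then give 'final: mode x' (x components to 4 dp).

1 1.3035 1->0
2 2.7694 0->1
3 4.2265 1->0
final: 0 -0.8056

Mode 1: guard c·x = 1.5677 hit at Δt = 1.3035 (t = 1.3035), x⁻ = (-1.5677) → reset → x⁺ = (-1.4409), jump to mode 0
Mode 0: guard c·x = 0.6537 hit at Δt = 1.4659 (t = 2.7694), x⁻ = (0.6537) → reset → x⁺ = (1.0191), jump to mode 1
Mode 1: guard c·x = 1.5677 hit at Δt = 1.4571 (t = 4.2265), x⁻ = (-1.5677) → reset → x⁺ = (-1.4409), jump to mode 0
Mode 0: flow for 0.5595 to horizon, guard not reached → x = (-0.8056)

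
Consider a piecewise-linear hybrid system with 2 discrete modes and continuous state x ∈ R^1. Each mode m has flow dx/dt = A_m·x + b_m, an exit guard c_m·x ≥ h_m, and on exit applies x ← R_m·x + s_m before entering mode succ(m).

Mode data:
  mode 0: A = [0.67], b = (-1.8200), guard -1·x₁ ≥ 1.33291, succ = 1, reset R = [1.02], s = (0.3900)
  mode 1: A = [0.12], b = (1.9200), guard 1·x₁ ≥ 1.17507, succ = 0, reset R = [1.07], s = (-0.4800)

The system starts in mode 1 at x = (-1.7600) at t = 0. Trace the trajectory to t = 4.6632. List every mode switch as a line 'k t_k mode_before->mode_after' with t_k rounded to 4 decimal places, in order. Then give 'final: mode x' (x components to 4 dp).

1 1.5617 1->0
2 2.6607 0->1
3 3.7722 1->0
final: 0 -0.8061

Mode 1: guard c·x = 1.1751 hit at Δt = 1.5617 (t = 1.5617), x⁻ = (1.1751) → reset → x⁺ = (0.7773), jump to mode 0
Mode 0: guard c·x = 1.3329 hit at Δt = 1.0990 (t = 2.6607), x⁻ = (-1.3329) → reset → x⁺ = (-0.9696), jump to mode 1
Mode 1: guard c·x = 1.1751 hit at Δt = 1.1115 (t = 3.7722), x⁻ = (1.1751) → reset → x⁺ = (0.7773), jump to mode 0
Mode 0: flow for 0.8910 to horizon, guard not reached → x = (-0.8061)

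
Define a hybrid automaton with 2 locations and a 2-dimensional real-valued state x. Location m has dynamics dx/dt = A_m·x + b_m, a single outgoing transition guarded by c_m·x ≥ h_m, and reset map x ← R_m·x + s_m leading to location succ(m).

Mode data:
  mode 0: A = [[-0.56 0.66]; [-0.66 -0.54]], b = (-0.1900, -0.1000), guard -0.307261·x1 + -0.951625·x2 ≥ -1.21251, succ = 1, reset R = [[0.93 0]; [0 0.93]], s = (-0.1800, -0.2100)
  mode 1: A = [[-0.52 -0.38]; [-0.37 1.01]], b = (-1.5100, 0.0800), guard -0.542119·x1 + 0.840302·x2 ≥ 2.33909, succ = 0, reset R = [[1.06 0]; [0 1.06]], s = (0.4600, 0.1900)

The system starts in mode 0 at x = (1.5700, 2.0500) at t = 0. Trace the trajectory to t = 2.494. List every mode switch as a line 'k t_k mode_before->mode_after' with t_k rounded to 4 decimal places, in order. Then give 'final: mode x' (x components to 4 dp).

Mode 0: guard c·x = -1.2125 hit at Δt = 0.6657 (t = 0.6657), x⁻ = (1.4691, 0.7998) → reset → x⁺ = (1.1862, 0.5338), jump to mode 1
Mode 1: guard c·x = 2.3391 hit at Δt = 1.2877 (t = 1.9534), x⁻ = (-1.2037, 2.0070) → reset → x⁺ = (-0.8160, 2.3175), jump to mode 0
Mode 0: flow for 0.5406 to horizon, guard not reached → x = (-0.0582, 1.8028)

1 0.6657 0->1
2 1.9534 1->0
final: 0 -0.0582 1.8028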